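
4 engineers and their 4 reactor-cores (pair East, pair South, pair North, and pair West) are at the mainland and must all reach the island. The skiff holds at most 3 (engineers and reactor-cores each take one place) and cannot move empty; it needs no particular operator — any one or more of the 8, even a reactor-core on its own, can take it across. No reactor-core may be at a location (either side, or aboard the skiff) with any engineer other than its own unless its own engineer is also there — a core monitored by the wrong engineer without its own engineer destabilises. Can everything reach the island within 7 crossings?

Counting alone: each trip to the island takes at most 3 across and each return brings at least 1 back, so after t trips out (and t−1 returns) at most 3t − (t−1) of the 8 are across; that first reaches 8 at t = 4, so at least 7 crossings are needed.
The safety rule pushes this higher. Following every safe sequence of crossings, the most of the 8 that can be at the island as the skiff arrives there on crossing 7 is 7 — never all 8.
So the move cannot be finished within 7 crossings. (The shortest complete plan takes 9:)
1. engineer East and reactor-core East cross → the island.
2. engineer East crosses ← the mainland.
3. engineer East, engineer South, and reactor-core South cross → the island.
4. engineer East and reactor-core East cross ← the mainland.
5. engineer East, engineer North, and engineer West cross → the island.
6. reactor-core South crosses ← the mainland.
7. reactor-core East and reactor-core South cross → the island.
8. reactor-core East crosses ← the mainland.
9. reactor-core East, reactor-core North, and reactor-core West cross → the island.

No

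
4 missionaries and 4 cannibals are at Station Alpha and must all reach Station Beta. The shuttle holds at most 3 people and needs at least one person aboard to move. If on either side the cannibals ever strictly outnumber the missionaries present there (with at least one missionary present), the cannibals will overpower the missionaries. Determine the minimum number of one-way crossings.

Counting alone: each trip to Station Beta takes at most 3 across and each return brings at least 1 back, so after t trips out (and t−1 returns) at most 3t − (t−1) of the 8 are across; that first reaches 8 at t = 4, so at least 7 crossings are needed.
The safety rule pushes this higher. Following every safe sequence of crossings, the most of the 8 that can be at Station Beta as the shuttle arrives there on crossing 7 is 7 — never all 8.
So no plan with fewer than 9 crossings exists, and this one achieves 9:
1. 2 cannibals → Station Beta.  (Station Alpha: 4M 2C; Station Beta: 0M 2C)
2. 1 cannibal ← Station Alpha.  (Station Alpha: 4M 3C; Station Beta: 0M 1C)
3. 3 cannibals → Station Beta.  (Station Alpha: 4M 0C; Station Beta: 0M 4C)
4. 1 cannibal ← Station Alpha.  (Station Alpha: 4M 1C; Station Beta: 0M 3C)
5. 3 missionaries → Station Beta.  (Station Alpha: 1M 1C; Station Beta: 3M 3C)
6. 1 missionary and 1 cannibal ← Station Alpha.  (Station Alpha: 2M 2C; Station Beta: 2M 2C)
7. 2 missionaries → Station Beta.  (Station Alpha: 0M 2C; Station Beta: 4M 2C)
8. 1 cannibal ← Station Alpha.  (Station Alpha: 0M 3C; Station Beta: 4M 1C)
9. 3 cannibals → Station Beta.  (Station Alpha: 0M 0C; Station Beta: 4M 4C)

9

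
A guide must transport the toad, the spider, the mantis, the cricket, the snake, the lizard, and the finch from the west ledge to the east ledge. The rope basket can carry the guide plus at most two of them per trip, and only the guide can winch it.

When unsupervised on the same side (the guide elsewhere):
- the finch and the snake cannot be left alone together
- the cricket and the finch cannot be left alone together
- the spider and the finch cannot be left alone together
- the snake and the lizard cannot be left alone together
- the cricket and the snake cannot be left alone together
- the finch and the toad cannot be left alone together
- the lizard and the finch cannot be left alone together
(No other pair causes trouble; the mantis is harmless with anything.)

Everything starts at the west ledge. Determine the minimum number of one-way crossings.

11

Counting alone: the guide can take at most 2 across per trip to the east ledge, so moving all 7 needs at least 4 loaded trips out, with a return between consecutive ones — at least 7 crossings.
The safety rule pushes this higher. Following every safe sequence of crossings, the most of the 7 that can be at the east ledge as the rope basket arrives there on crossings 7, 9 is 5, 6 respectively — never all 7.
So no plan with fewer than 11 crossings exists, and this one achieves 11:
1. Guide goes to the east ledge with the finch and the snake.
2. Guide goes back to the west ledge with the snake.
3. Guide goes to the east ledge with the snake and the toad.
4. Guide goes back to the west ledge with the finch.
5. Guide goes to the east ledge with the finch and the spider.
6. Guide goes back to the west ledge with the finch.
7. Guide goes to the east ledge with the finch and the mantis.
8. Guide goes back to the west ledge with the finch.
9. Guide goes to the east ledge with the cricket and the lizard.
10. Guide goes back to the west ledge with the snake.
11. Guide goes to the east ledge with the finch and the snake.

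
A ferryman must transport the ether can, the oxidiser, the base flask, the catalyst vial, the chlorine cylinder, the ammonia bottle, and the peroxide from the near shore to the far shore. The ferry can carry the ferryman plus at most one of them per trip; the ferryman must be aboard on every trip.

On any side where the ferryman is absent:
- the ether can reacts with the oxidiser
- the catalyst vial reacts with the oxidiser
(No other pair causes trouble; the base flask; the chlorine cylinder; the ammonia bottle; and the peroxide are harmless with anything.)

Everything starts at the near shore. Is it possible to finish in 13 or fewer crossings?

No

Counting alone: the ferryman can take at most 1 across per trip to the far shore, so moving all 7 needs at least 7 loaded trips out, with a return between consecutive ones — at least 13 crossings.
The safety rule pushes this higher. Following every safe sequence of crossings, the most of the 7 that can be at the far shore as the ferry arrives there on crossing 13 is 6 — never all 7.
So the move cannot be finished within 13 crossings. (The shortest complete plan takes 15:)
1. Ferryman goes to the far shore with the oxidiser.  [the near shore: the ammonia bottle, the base flask, the catalyst vial, the chlorine cylinder, the ether can, the peroxide | the far shore: the oxidiser]
2. Ferryman goes back to the near shore alone.  [the near shore: the ammonia bottle, the base flask, the catalyst vial, the chlorine cylinder, the ether can, the peroxide | the far shore: the oxidiser]
3. Ferryman goes to the far shore with the ether can.  [the near shore: the ammonia bottle, the base flask, the catalyst vial, the chlorine cylinder, the peroxide | the far shore: the ether can, the oxidiser]
4. Ferryman goes back to the near shore with the oxidiser.  [the near shore: the ammonia bottle, the base flask, the catalyst vial, the chlorine cylinder, the oxidiser, the peroxide | the far shore: the ether can]
5. Ferryman goes to the far shore with the catalyst vial.  [the near shore: the ammonia bottle, the base flask, the chlorine cylinder, the oxidiser, the peroxide | the far shore: the catalyst vial, the ether can]
6. Ferryman goes back to the near shore alone.  [the near shore: the ammonia bottle, the base flask, the chlorine cylinder, the oxidiser, the peroxide | the far shore: the catalyst vial, the ether can]
7. Ferryman goes to the far shore with the base flask.  [the near shore: the ammonia bottle, the chlorine cylinder, the oxidiser, the peroxide | the far shore: the base flask, the catalyst vial, the ether can]
8. Ferryman goes back to the near shore alone.  [the near shore: the ammonia bottle, the chlorine cylinder, the oxidiser, the peroxide | the far shore: the base flask, the catalyst vial, the ether can]
9. Ferryman goes to the far shore with the chlorine cylinder.  [the near shore: the ammonia bottle, the oxidiser, the peroxide | the far shore: the base flask, the catalyst vial, the chlorine cylinder, the ether can]
10. Ferryman goes back to the near shore alone.  [the near shore: the ammonia bottle, the oxidiser, the peroxide | the far shore: the base flask, the catalyst vial, the chlorine cylinder, the ether can]
11. Ferryman goes to the far shore with the ammonia bottle.  [the near shore: the oxidiser, the peroxide | the far shore: the ammonia bottle, the base flask, the catalyst vial, the chlorine cylinder, the ether can]
12. Ferryman goes back to the near shore alone.  [the near shore: the oxidiser, the peroxide | the far shore: the ammonia bottle, the base flask, the catalyst vial, the chlorine cylinder, the ether can]
13. Ferryman goes to the far shore with the peroxide.  [the near shore: the oxidiser | the far shore: the ammonia bottle, the base flask, the catalyst vial, the chlorine cylinder, the ether can, the peroxide]
14. Ferryman goes back to the near shore alone.  [the near shore: the oxidiser | the far shore: the ammonia bottle, the base flask, the catalyst vial, the chlorine cylinder, the ether can, the peroxide]
15. Ferryman goes to the far shore with the oxidiser.  [the near shore: — | the far shore: the ammonia bottle, the base flask, the catalyst vial, the chlorine cylinder, the ether can, the oxidiser, the peroxide]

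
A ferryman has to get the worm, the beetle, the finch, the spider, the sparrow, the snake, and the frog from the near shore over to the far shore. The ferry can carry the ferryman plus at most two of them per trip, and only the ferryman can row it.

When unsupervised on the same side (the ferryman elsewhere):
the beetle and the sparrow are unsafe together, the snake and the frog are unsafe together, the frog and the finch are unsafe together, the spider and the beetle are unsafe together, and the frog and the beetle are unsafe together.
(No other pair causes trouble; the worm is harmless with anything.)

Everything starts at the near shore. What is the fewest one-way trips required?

9

Counting alone: the ferryman can take at most 2 across per trip to the far shore, so moving all 7 needs at least 4 loaded trips out, with a return between consecutive ones — at least 7 crossings.
The safety rule pushes this higher. Following every safe sequence of crossings, the most of the 7 that can be at the far shore as the ferry arrives there on crossing 7 is 6 — never all 7.
So no plan with fewer than 9 crossings exists, and this one achieves 9:
1. Ferryman goes to the far shore with the beetle and the frog.  [the near shore: the finch, the snake, the sparrow, the spider, the worm | the far shore: the beetle, the frog]
2. Ferryman goes back to the near shore with the beetle.  [the near shore: the beetle, the finch, the snake, the sparrow, the spider, the worm | the far shore: the frog]
3. Ferryman goes to the far shore with the beetle and the worm.  [the near shore: the finch, the snake, the sparrow, the spider | the far shore: the beetle, the frog, the worm]
4. Ferryman goes back to the near shore with the beetle.  [the near shore: the beetle, the finch, the snake, the sparrow, the spider | the far shore: the frog, the worm]
5. Ferryman goes to the far shore with the sparrow and the spider.  [the near shore: the beetle, the finch, the snake | the far shore: the frog, the sparrow, the spider, the worm]
6. Ferryman goes back to the near shore alone.  [the near shore: the beetle, the finch, the snake | the far shore: the frog, the sparrow, the spider, the worm]
7. Ferryman goes to the far shore with the finch and the snake.  [the near shore: the beetle | the far shore: the finch, the frog, the snake, the sparrow, the spider, the worm]
8. Ferryman goes back to the near shore with the frog.  [the near shore: the beetle, the frog | the far shore: the finch, the snake, the sparrow, the spider, the worm]
9. Ferryman goes to the far shore with the beetle and the frog.  [the near shore: — | the far shore: the beetle, the finch, the frog, the snake, the sparrow, the spider, the worm]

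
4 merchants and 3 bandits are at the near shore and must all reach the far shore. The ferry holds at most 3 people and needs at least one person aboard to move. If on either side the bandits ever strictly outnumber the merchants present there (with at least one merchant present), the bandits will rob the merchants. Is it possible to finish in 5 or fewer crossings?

Yes — this plan uses 5 crossings (≤ 5):
1. 3 bandits → the far shore.  (the near shore: 4M 0B; the far shore: 0M 3B)
2. 1 bandit ← the near shore.  (the near shore: 4M 1B; the far shore: 0M 2B)
3. 3 merchants → the far shore.  (the near shore: 1M 1B; the far shore: 3M 2B)
4. 1 merchant ← the near shore.  (the near shore: 2M 1B; the far shore: 2M 2B)
5. 2 merchants and 1 bandit → the far shore.  (the near shore: 0M 0B; the far shore: 4M 3B)

Yes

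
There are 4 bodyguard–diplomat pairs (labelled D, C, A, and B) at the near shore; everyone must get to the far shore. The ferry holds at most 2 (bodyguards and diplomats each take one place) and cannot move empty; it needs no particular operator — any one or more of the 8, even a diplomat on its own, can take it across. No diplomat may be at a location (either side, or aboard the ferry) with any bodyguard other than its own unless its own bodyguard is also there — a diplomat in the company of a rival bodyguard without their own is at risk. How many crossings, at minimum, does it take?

Following every safe sequence of crossings from the start, the most of the 8 that can be at the far shore as the ferry arrives there on crossings 1, 3, 5 is 2, 3, 4 respectively; the best ever achieved is 4 of 8.
From crossing 7 on, no configuration arises that was not already reachable earlier: only 44 distinct safe configurations (who is on which side, and where the ferry is) can ever be reached, none of them has everyone across, and every continuation just revisits them. So no valid plan exists.

impossible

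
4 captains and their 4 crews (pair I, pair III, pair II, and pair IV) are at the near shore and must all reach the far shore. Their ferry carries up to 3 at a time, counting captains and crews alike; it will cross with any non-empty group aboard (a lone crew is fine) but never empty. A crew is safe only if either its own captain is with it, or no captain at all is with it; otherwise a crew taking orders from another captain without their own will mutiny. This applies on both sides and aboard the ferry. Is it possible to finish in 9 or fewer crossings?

Yes — this plan uses 9 crossings (≤ 9):
1. captain I and crew I cross → the far shore.
2. captain I crosses ← the near shore.
3. captain I, captain III, and crew III cross → the far shore.
4. captain I and crew I cross ← the near shore.
5. captain I, captain II, and captain IV cross → the far shore.
6. crew III crosses ← the near shore.
7. crew I and crew III cross → the far shore.
8. crew I crosses ← the near shore.
9. crew I, crew II, and crew IV cross → the far shore.

Yes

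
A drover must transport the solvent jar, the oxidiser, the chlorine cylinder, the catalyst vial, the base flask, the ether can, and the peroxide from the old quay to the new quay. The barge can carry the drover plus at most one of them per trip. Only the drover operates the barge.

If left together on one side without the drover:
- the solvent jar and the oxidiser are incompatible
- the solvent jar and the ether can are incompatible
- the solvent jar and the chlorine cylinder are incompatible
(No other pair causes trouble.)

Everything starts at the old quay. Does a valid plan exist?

No

Following every safe sequence of crossings from the start, the most of the 7 that can be at the new quay as the barge arrives there on crossings 1, 3, 5, 7, 9 is 1, 2, 3, 4, 5 respectively; the best ever achieved is 5 of 7.
From crossing 11 on, no configuration arises that was not already reachable earlier: only 72 distinct safe configurations (who is on which side, and where the barge is) can ever be reached, none of them has everyone across, and every continuation just revisits them. So no valid plan exists.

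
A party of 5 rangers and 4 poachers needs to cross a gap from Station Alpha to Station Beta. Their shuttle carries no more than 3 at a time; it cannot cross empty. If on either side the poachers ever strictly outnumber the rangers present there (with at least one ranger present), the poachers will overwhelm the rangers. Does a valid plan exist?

1. 3 poachers → Station Beta.  (Station Alpha: 5R 1P; Station Beta: 0R 3P)
2. 1 poacher ← Station Alpha.  (Station Alpha: 5R 2P; Station Beta: 0R 2P)
3. 3 rangers → Station Beta.  (Station Alpha: 2R 2P; Station Beta: 3R 2P)
4. 1 ranger ← Station Alpha.  (Station Alpha: 3R 2P; Station Beta: 2R 2P)
5. 2 rangers and 1 poacher → Station Beta.  (Station Alpha: 1R 1P; Station Beta: 4R 3P)
6. 1 ranger ← Station Alpha.  (Station Alpha: 2R 1P; Station Beta: 3R 3P)
7. 2 rangers and 1 poacher → Station Beta.  (Station Alpha: 0R 0P; Station Beta: 5R 4P)

Yes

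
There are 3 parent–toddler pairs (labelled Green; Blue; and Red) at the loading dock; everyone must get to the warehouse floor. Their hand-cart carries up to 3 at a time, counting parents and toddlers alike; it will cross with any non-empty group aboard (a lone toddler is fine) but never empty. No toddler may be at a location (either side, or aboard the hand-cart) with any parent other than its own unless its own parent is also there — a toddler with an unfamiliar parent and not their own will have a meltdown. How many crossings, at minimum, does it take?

5

Counting alone: each trip to the warehouse floor takes at most 3 across and each return brings at least 1 back, so after t trips out (and t−1 returns) at most 3t − (t−1) of the 6 are across; that first reaches 6 at t = 3, so at least 5 crossings are needed.
The plan below uses exactly 5 crossings, so it is optimal:
1. parent Green and toddler Green cross → the warehouse floor.
2. parent Green crosses ← the loading dock.
3. parent Blue, parent Green, and parent Red cross → the warehouse floor.
4. toddler Green crosses ← the loading dock.
5. toddler Blue, toddler Green, and toddler Red cross → the warehouse floor.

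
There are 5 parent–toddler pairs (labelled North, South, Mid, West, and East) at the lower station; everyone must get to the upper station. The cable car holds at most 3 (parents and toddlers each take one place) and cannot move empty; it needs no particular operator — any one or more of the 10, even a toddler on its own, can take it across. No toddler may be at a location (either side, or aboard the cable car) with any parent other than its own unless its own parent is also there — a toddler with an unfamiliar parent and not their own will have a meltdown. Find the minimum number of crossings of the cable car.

11

Counting alone: each trip to the upper station takes at most 3 across and each return brings at least 1 back, so after t trips out (and t−1 returns) at most 3t − (t−1) of the 10 are across; that first reaches 10 at t = 5, so at least 9 crossings are needed.
The safety rule pushes this higher. Following every safe sequence of crossings, the most of the 10 that can be at the upper station as the cable car arrives there on crossing 9 is 9 — never all 10.
So no plan with fewer than 11 crossings exists, and this one achieves 11:
1. parent North and toddler North cross → the upper station.
2. parent North crosses ← the lower station.
3. toddler Mid, toddler South, and toddler West cross → the upper station.
4. toddler North crosses ← the lower station.
5. parent Mid, parent South, and parent West cross → the upper station.
6. parent South and toddler South cross ← the lower station.
7. parent East, parent North, and parent South cross → the upper station.
8. toddler Mid crosses ← the lower station.
9. toddler North and toddler South cross → the upper station.
10. toddler North crosses ← the lower station.
11. toddler East, toddler Mid, and toddler North cross → the upper station.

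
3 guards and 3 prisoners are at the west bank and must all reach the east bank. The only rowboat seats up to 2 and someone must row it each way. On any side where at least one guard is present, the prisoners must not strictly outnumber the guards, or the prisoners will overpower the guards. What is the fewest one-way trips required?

Counting alone: each trip to the east bank takes at most 2 across and each return brings at least 1 back, so after t trips out (and t−1 returns) at most 2t − (t−1) of the 6 are across; that first reaches 6 at t = 5, so at least 9 crossings are needed.
The safety rule pushes this higher. Following every safe sequence of crossings, the most of the 6 that can be at the east bank as the rowboat arrives there on crossing 9 is 5 — never all 6.
So no plan with fewer than 11 crossings exists, and this one achieves 11:
1. 2 prisoners → the east bank.  (the west bank: 3G 1P; the east bank: 0G 2P)
2. 1 prisoner ← the west bank.  (the west bank: 3G 2P; the east bank: 0G 1P)
3. 2 prisoners → the east bank.  (the west bank: 3G 0P; the east bank: 0G 3P)
4. 1 prisoner ← the west bank.  (the west bank: 3G 1P; the east bank: 0G 2P)
5. 2 guards → the east bank.  (the west bank: 1G 1P; the east bank: 2G 2P)
6. 1 guard and 1 prisoner ← the west bank.  (the west bank: 2G 2P; the east bank: 1G 1P)
7. 2 guards → the east bank.  (the west bank: 0G 2P; the east bank: 3G 1P)
8. 1 prisoner ← the west bank.  (the west bank: 0G 3P; the east bank: 3G 0P)
9. 2 prisoners → the east bank.  (the west bank: 0G 1P; the east bank: 3G 2P)
10. 1 prisoner ← the west bank.  (the west bank: 0G 2P; the east bank: 3G 1P)
11. 2 prisoners → the east bank.  (the west bank: 0G 0P; the east bank: 3G 3P)

11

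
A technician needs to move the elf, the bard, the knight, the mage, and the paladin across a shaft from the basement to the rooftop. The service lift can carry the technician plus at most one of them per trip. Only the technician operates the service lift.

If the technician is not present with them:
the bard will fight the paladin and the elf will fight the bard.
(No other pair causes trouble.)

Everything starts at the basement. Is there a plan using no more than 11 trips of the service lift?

Yes — this plan uses 11 crossings (≤ 11):
1. Technician goes to the rooftop with the bard.  [the basement: the elf, the knight, the mage, the paladin | the rooftop: the bard]
2. Technician goes back to the basement alone.  [the basement: the elf, the knight, the mage, the paladin | the rooftop: the bard]
3. Technician goes to the rooftop with the elf.  [the basement: the knight, the mage, the paladin | the rooftop: the bard, the elf]
4. Technician goes back to the basement with the bard.  [the basement: the bard, the knight, the mage, the paladin | the rooftop: the elf]
5. Technician goes to the rooftop with the paladin.  [the basement: the bard, the knight, the mage | the rooftop: the elf, the paladin]
6. Technician goes back to the basement alone.  [the basement: the bard, the knight, the mage | the rooftop: the elf, the paladin]
7. Technician goes to the rooftop with the knight.  [the basement: the bard, the mage | the rooftop: the elf, the knight, the paladin]
8. Technician goes back to the basement alone.  [the basement: the bard, the mage | the rooftop: the elf, the knight, the paladin]
9. Technician goes to the rooftop with the mage.  [the basement: the bard | the rooftop: the elf, the knight, the mage, the paladin]
10. Technician goes back to the basement alone.  [the basement: the bard | the rooftop: the elf, the knight, the mage, the paladin]
11. Technician goes to the rooftop with the bard.  [the basement: — | the rooftop: the bard, the elf, the knight, the mage, the paladin]

Yes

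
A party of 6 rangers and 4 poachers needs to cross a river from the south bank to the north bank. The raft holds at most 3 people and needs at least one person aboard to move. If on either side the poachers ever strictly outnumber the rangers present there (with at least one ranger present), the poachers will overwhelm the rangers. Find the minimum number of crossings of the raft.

9

Counting alone: each trip to the north bank takes at most 3 across and each return brings at least 1 back, so after t trips out (and t−1 returns) at most 3t − (t−1) of the 10 are across; that first reaches 10 at t = 5, so at least 9 crossings are needed.
The plan below uses exactly 9 crossings, so it is optimal:
1. 2 poachers → the north bank.  (the south bank: 6R 2P; the north bank: 0R 2P)
2. 1 poacher ← the south bank.  (the south bank: 6R 3P; the north bank: 0R 1P)
3. 3 poachers → the north bank.  (the south bank: 6R 0P; the north bank: 0R 4P)
4. 1 poacher ← the south bank.  (the south bank: 6R 1P; the north bank: 0R 3P)
5. 3 rangers → the north bank.  (the south bank: 3R 1P; the north bank: 3R 3P)
6. 1 poacher ← the south bank.  (the south bank: 3R 2P; the north bank: 3R 2P)
7. 1 ranger and 2 poachers → the north bank.  (the south bank: 2R 0P; the north bank: 4R 4P)
8. 1 poacher ← the south bank.  (the south bank: 2R 1P; the north bank: 4R 3P)
9. 2 rangers and 1 poacher → the north bank.  (the south bank: 0R 0P; the north bank: 6R 4P)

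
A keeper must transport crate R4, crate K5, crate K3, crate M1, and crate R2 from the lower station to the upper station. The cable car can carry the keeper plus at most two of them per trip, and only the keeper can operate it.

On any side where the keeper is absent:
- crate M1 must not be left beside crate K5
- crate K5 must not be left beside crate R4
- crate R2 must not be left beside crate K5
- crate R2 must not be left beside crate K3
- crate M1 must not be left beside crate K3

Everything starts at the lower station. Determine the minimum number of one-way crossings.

Counting alone: the keeper can take at most 2 across per trip to the upper station, so moving all 5 needs at least 3 loaded trips out, with a return between consecutive ones — at least 5 crossings.
The safety rule pushes this higher. Following every safe sequence of crossings, the most of the 5 that can be at the upper station as the cable car arrives there on crossing 5 is 4 — never all 5.
So no plan with fewer than 7 crossings exists, and this one achieves 7:
1. Keeper goes to the upper station with crate K3 and crate K5.
2. Keeper goes back to the lower station alone.
3. Keeper goes to the upper station with crate R4.
4. Keeper goes back to the lower station with crate K5.
5. Keeper goes to the upper station with crate M1 and crate R2.
6. Keeper goes back to the lower station with crate K3.
7. Keeper goes to the upper station with crate K3 and crate K5.

7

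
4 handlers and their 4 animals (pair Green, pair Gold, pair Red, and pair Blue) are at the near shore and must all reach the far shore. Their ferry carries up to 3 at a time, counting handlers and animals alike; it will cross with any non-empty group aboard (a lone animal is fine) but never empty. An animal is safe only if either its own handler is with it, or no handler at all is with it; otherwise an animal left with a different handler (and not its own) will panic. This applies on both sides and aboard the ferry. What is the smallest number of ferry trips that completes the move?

9

Counting alone: each trip to the far shore takes at most 3 across and each return brings at least 1 back, so after t trips out (and t−1 returns) at most 3t − (t−1) of the 8 are across; that first reaches 8 at t = 4, so at least 7 crossings are needed.
The safety rule pushes this higher. Following every safe sequence of crossings, the most of the 8 that can be at the far shore as the ferry arrives there on crossing 7 is 7 — never all 8.
So no plan with fewer than 9 crossings exists, and this one achieves 9:
1. animal Green and handler Green cross → the far shore.
2. handler Green crosses ← the near shore.
3. animal Gold, handler Gold, and handler Green cross → the far shore.
4. animal Green and handler Green cross ← the near shore.
5. handler Blue, handler Green, and handler Red cross → the far shore.
6. animal Gold crosses ← the near shore.
7. animal Gold and animal Green cross → the far shore.
8. animal Green crosses ← the near shore.
9. animal Blue, animal Green, and animal Red cross → the far shore.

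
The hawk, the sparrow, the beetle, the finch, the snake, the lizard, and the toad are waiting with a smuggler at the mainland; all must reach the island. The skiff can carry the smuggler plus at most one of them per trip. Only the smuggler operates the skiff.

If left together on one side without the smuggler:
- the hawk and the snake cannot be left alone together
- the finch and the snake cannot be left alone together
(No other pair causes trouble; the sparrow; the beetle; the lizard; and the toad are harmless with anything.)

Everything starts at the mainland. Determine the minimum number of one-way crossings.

15

Counting alone: the smuggler can take at most 1 across per trip to the island, so moving all 7 needs at least 7 loaded trips out, with a return between consecutive ones — at least 13 crossings.
The safety rule pushes this higher. Following every safe sequence of crossings, the most of the 7 that can be at the island as the skiff arrives there on crossing 13 is 6 — never all 7.
So no plan with fewer than 15 crossings exists, and this one achieves 15:
1. Smuggler goes to the island with the snake.
2. Smuggler goes back to the mainland alone.
3. Smuggler goes to the island with the hawk.
4. Smuggler goes back to the mainland with the snake.
5. Smuggler goes to the island with the finch.
6. Smuggler goes back to the mainland alone.
7. Smuggler goes to the island with the sparrow.
8. Smuggler goes back to the mainland alone.
9. Smuggler goes to the island with the beetle.
10. Smuggler goes back to the mainland alone.
11. Smuggler goes to the island with the lizard.
12. Smuggler goes back to the mainland alone.
13. Smuggler goes to the island with the toad.
14. Smuggler goes back to the mainland alone.
15. Smuggler goes to the island with the snake.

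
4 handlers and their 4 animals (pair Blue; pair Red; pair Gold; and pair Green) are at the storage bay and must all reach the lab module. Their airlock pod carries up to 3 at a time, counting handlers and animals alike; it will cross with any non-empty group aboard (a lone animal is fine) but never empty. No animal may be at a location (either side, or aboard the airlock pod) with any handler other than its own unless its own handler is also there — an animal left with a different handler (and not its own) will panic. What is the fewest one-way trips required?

9

Counting alone: each trip to the lab module takes at most 3 across and each return brings at least 1 back, so after t trips out (and t−1 returns) at most 3t − (t−1) of the 8 are across; that first reaches 8 at t = 4, so at least 7 crossings are needed.
The safety rule pushes this higher. Following every safe sequence of crossings, the most of the 8 that can be at the lab module as the airlock pod arrives there on crossing 7 is 7 — never all 8.
So no plan with fewer than 9 crossings exists, and this one achieves 9:
1. animal Blue and handler Blue cross → the lab module.
2. handler Blue crosses ← the storage bay.
3. animal Red, handler Blue, and handler Red cross → the lab module.
4. animal Blue and handler Blue cross ← the storage bay.
5. handler Blue, handler Gold, and handler Green cross → the lab module.
6. animal Red crosses ← the storage bay.
7. animal Blue and animal Red cross → the lab module.
8. animal Blue crosses ← the storage bay.
9. animal Blue, animal Gold, and animal Green cross → the lab module.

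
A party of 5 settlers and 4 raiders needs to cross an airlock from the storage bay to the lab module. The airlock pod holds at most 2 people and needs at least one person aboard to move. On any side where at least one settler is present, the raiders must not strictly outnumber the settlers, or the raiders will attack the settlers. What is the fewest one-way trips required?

15

Counting alone: each trip to the lab module takes at most 2 across and each return brings at least 1 back, so after t trips out (and t−1 returns) at most 2t − (t−1) of the 9 are across; that first reaches 9 at t = 8, so at least 15 crossings are needed.
The plan below uses exactly 15 crossings, so it is optimal:
1. 2 raiders → the lab module.  (the storage bay: 5S 2R; the lab module: 0S 2R)
2. 1 raider ← the storage bay.  (the storage bay: 5S 3R; the lab module: 0S 1R)
3. 2 raiders → the lab module.  (the storage bay: 5S 1R; the lab module: 0S 3R)
4. 1 raider ← the storage bay.  (the storage bay: 5S 2R; the lab module: 0S 2R)
5. 2 settlers → the lab module.  (the storage bay: 3S 2R; the lab module: 2S 2R)
6. 1 raider ← the storage bay.  (the storage bay: 3S 3R; the lab module: 2S 1R)
7. 1 settler and 1 raider → the lab module.  (the storage bay: 2S 2R; the lab module: 3S 2R)
8. 1 settler ← the storage bay.  (the storage bay: 3S 2R; the lab module: 2S 2R)
9. 1 settler and 1 raider → the lab module.  (the storage bay: 2S 1R; the lab module: 3S 3R)
10. 1 raider ← the storage bay.  (the storage bay: 2S 2R; the lab module: 3S 2R)
11. 1 settler and 1 raider → the lab module.  (the storage bay: 1S 1R; the lab module: 4S 3R)
12. 1 settler ← the storage bay.  (the storage bay: 2S 1R; the lab module: 3S 3R)
13. 1 settler and 1 raider → the lab module.  (the storage bay: 1S 0R; the lab module: 4S 4R)
14. 1 raider ← the storage bay.  (the storage bay: 1S 1R; the lab module: 4S 3R)
15. 1 settler and 1 raider → the lab module.  (the storage bay: 0S 0R; the lab module: 5S 4R)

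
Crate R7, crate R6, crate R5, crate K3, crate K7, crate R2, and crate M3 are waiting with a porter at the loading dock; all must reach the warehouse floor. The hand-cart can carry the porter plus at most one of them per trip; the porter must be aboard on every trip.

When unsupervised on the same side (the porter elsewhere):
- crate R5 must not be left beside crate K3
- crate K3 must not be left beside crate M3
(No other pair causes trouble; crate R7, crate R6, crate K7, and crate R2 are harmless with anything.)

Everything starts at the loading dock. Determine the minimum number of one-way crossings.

15

Counting alone: the porter can take at most 1 across per trip to the warehouse floor, so moving all 7 needs at least 7 loaded trips out, with a return between consecutive ones — at least 13 crossings.
The safety rule pushes this higher. Following every safe sequence of crossings, the most of the 7 that can be at the warehouse floor as the hand-cart arrives there on crossing 13 is 6 — never all 7.
So no plan with fewer than 15 crossings exists, and this one achieves 15:
1. Porter goes to the warehouse floor with crate K3.  [the loading dock: crate K7, crate M3, crate R2, crate R5, crate R6, crate R7 | the warehouse floor: crate K3]
2. Porter goes back to the loading dock alone.  [the loading dock: crate K7, crate M3, crate R2, crate R5, crate R6, crate R7 | the warehouse floor: crate K3]
3. Porter goes to the warehouse floor with crate R7.  [the loading dock: crate K7, crate M3, crate R2, crate R5, crate R6 | the warehouse floor: crate K3, crate R7]
4. Porter goes back to the loading dock alone.  [the loading dock: crate K7, crate M3, crate R2, crate R5, crate R6 | the warehouse floor: crate K3, crate R7]
5. Porter goes to the warehouse floor with crate R6.  [the loading dock: crate K7, crate M3, crate R2, crate R5 | the warehouse floor: crate K3, crate R6, crate R7]
6. Porter goes back to the loading dock alone.  [the loading dock: crate K7, crate M3, crate R2, crate R5 | the warehouse floor: crate K3, crate R6, crate R7]
7. Porter goes to the warehouse floor with crate R5.  [the loading dock: crate K7, crate M3, crate R2 | the warehouse floor: crate K3, crate R5, crate R6, crate R7]
8. Porter goes back to the loading dock with crate K3.  [the loading dock: crate K3, crate K7, crate M3, crate R2 | the warehouse floor: crate R5, crate R6, crate R7]
9. Porter goes to the warehouse floor with crate M3.  [the loading dock: crate K3, crate K7, crate R2 | the warehouse floor: crate M3, crate R5, crate R6, crate R7]
10. Porter goes back to the loading dock alone.  [the loading dock: crate K3, crate K7, crate R2 | the warehouse floor: crate M3, crate R5, crate R6, crate R7]
11. Porter goes to the warehouse floor with crate K7.  [the loading dock: crate K3, crate R2 | the warehouse floor: crate K7, crate M3, crate R5, crate R6, crate R7]
12. Porter goes back to the loading dock alone.  [the loading dock: crate K3, crate R2 | the warehouse floor: crate K7, crate M3, crate R5, crate R6, crate R7]
13. Porter goes to the warehouse floor with crate R2.  [the loading dock: crate K3 | the warehouse floor: crate K7, crate M3, crate R2, crate R5, crate R6, crate R7]
14. Porter goes back to the loading dock alone.  [the loading dock: crate K3 | the warehouse floor: crate K7, crate M3, crate R2, crate R5, crate R6, crate R7]
15. Porter goes to the warehouse floor with crate K3.  [the loading dock: — | the warehouse floor: crate K3, crate K7, crate M3, crate R2, crate R5, crate R6, crate R7]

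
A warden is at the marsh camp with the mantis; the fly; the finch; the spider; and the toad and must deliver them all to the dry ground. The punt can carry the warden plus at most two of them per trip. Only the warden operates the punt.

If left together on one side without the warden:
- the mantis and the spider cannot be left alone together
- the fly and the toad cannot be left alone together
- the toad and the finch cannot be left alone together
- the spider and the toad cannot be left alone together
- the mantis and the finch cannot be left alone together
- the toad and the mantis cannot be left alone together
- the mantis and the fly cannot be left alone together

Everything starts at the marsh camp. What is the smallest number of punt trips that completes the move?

impossible

Following every safe sequence of crossings from the start, the most of the 5 that can be at the dry ground as the punt arrives there on crossings 1, 3 is 2, 3 respectively; the best ever achieved is 3 of 5.
From crossing 5 on, no configuration arises that was not already reachable earlier: only 10 distinct safe configurations (who is on which side, and where the punt is) can ever be reached, none of them has everyone across, and every continuation just revisits them. So no valid plan exists.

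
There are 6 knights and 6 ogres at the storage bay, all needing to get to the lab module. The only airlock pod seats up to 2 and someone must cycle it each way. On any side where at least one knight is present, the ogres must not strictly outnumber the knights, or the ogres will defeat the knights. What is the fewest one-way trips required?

impossible

Following every safe sequence of crossings from the start, the most of the 12 that can be at the lab module as the airlock pod arrives there on crossings 1, 3, 5, 7, 9 is 2, 3, 4, 5, 6 respectively; the best ever achieved is 6 of 12.
From crossing 11 on, no configuration arises that was not already reachable earlier: only 15 distinct safe configurations (who is on which side, and where the airlock pod is) can ever be reached, none of them has everyone across, and every continuation just revisits them. They are: 0 knights + 0 ogres across (airlock pod back at the start); 0 knights + 1 ogre across (airlock pod there); 0 knights + 1 ogre across (airlock pod back at the start); 0 knights + 2 ogres across (airlock pod there); 0 knights + 2 ogres across (airlock pod back at the start); 0 knights + 3 ogres across (airlock pod there); 0 knights + 3 ogres across (airlock pod back at the start); 0 knights + 4 ogres across (airlock pod there); 0 knights + 4 ogres across (airlock pod back at the start); 0 knights + 5 ogres across (airlock pod there); 0 knights + 5 ogres across (airlock pod back at the start); 0 knights + 6 ogres across (airlock pod there); 1 knight + 1 ogre across (airlock pod there); 1 knight + 1 ogre across (airlock pod back at the start); 2 knights + 2 ogres across (airlock pod there). So no valid plan exists.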